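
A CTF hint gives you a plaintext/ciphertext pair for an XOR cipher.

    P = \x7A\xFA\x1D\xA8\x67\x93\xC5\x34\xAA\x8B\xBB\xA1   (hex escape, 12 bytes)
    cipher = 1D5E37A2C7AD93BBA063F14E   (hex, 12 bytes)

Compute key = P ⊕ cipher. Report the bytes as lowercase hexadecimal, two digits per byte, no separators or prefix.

Since cipher = P ⊕ key, XORing both sides with P gives key = P ⊕ cipher.
byte 0: 7a XOR 1d = 67
byte 1: fa XOR 5e = a4
byte 2: 1d XOR 37 = 2a
byte 3: a8 XOR a2 = 0a
byte 4: 67 XOR c7 = a0
byte 5: 93 XOR ad = 3e
byte 6: c5 XOR 93 = 56
byte 7: 34 XOR bb = 8f
byte 8: aa XOR a0 = 0a
byte 9: 8b XOR 63 = e8
byte 10: bb XOR f1 = 4a
byte 11: a1 XOR 4e = ef

67a42a0aa03e568f0ae84aef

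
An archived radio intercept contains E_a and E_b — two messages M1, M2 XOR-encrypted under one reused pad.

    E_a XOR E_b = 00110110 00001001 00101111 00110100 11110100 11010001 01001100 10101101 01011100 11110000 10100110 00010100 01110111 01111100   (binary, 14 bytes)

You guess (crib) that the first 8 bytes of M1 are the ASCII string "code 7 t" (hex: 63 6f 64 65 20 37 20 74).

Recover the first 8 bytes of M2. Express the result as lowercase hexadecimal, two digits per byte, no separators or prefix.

Since E_a ⊕ E_b = M1 ⊕ M2, XORing with the guessed M1 bytes yields the corresponding M2 bytes: M2 = (E_a ⊕ E_b) ⊕ M1.
00110110 ⊕ 01100011 = 01010101
00001001 ⊕ 01101111 = 01100110
00101111 ⊕ 01100100 = 01001011
00110100 ⊕ 01100101 = 01010001
11110100 ⊕ 00100000 = 11010100
11010001 ⊕ 00110111 = 11100110
01001100 ⊕ 00100000 = 01101100
10101101 ⊕ 01110100 = 11011001

55664b51d4e66cd9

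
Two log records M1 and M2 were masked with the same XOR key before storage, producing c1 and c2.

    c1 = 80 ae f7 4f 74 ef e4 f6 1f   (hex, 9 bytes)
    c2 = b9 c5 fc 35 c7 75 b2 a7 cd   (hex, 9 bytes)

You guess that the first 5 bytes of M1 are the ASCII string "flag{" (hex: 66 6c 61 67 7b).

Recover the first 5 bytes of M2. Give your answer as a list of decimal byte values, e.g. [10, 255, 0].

[95, 7, 106, 29, 200]

First, c1 ⊕ c2 = (M1 ⊕ K) ⊕ (M2 ⊕ K) = M1 ⊕ M2, so the key drops out. Then M2 = (M1 ⊕ M2) ⊕ M1 over the first 5 bytes.
byte 0: (80 xor b9) xor 66 = 39 xor 66 = 5f
byte 1: (ae xor c5) xor 6c = 6b xor 6c = 07
byte 2: (f7 xor fc) xor 61 = 0b xor 61 = 6a
byte 3: (4f xor 35) xor 67 = 7a xor 67 = 1d
byte 4: (74 xor c7) xor 7b = b3 xor 7b = c8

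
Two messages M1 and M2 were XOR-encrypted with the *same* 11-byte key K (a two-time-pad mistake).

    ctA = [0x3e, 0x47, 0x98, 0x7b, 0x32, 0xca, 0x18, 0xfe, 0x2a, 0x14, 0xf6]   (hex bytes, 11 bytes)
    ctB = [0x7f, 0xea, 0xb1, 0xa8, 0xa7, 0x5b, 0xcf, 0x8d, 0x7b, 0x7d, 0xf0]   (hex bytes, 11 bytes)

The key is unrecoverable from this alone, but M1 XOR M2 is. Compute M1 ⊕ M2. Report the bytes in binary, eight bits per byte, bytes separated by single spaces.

ctA ⊕ ctB = (M1 ⊕ K) ⊕ (M2 ⊕ K) = M1 ⊕ M2 — the shared key cancels under XOR.
 62 ^ 127 =  65
 71 ^ 234 = 173
152 ^ 177 =  41
123 ^ 168 = 211
 50 ^ 167 = 149
202 ^  91 = 145
 24 ^ 207 = 215
254 ^ 141 = 115
 42 ^ 123 =  81
 20 ^ 125 = 105
246 ^ 240 =   6

01000001 10101101 00101001 11010011 10010101 10010001 11010111 01110011 01010001 01101001 00000110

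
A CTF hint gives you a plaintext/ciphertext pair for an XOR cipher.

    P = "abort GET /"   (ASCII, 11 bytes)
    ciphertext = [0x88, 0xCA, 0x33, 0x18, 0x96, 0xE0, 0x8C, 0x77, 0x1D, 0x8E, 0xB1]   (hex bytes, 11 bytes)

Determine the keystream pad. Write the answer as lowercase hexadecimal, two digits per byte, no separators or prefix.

Since ciphertext = P ⊕ pad, XORing both sides with P gives pad = P ⊕ ciphertext.
61 ^ 88 = e9
62 ^ ca = a8
6f ^ 33 = 5c
72 ^ 18 = 6a
74 ^ 96 = e2
20 ^ e0 = c0
47 ^ 8c = cb
45 ^ 77 = 32
54 ^ 1d = 49
20 ^ 8e = ae
2f ^ b1 = 9e

e9a85c6ae2c0cb3249ae9e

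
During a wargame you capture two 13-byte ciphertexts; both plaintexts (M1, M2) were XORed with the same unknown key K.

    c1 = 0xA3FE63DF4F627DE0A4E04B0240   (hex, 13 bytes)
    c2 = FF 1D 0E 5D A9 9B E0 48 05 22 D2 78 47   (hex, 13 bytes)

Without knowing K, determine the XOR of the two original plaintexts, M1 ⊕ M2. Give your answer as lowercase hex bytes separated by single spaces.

c1 ⊕ c2 = (M1 ⊕ K) ⊕ (M2 ⊕ K) = M1 ⊕ M2 — the shared key cancels under XOR.
a3 ⊕ ff = 5c
fe ⊕ 1d = e3
63 ⊕ 0e = 6d
df ⊕ 5d = 82
4f ⊕ a9 = e6
62 ⊕ 9b = f9
7d ⊕ e0 = 9d
e0 ⊕ 48 = a8
a4 ⊕ 05 = a1
e0 ⊕ 22 = c2
4b ⊕ d2 = 99
02 ⊕ 78 = 7a
40 ⊕ 47 = 07

5c e3 6d 82 e6 f9 9d a8 a1 c2 99 7a 07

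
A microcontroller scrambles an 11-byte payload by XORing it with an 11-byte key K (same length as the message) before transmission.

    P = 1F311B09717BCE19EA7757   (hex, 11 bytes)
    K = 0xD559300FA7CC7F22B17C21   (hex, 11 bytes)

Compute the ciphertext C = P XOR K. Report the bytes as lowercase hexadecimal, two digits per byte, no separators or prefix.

XOR is its own inverse, so applying the key byte-wise gives the result directly.
1f ⊕ d5 = ca
31 ⊕ 59 = 68
1b ⊕ 30 = 2b
09 ⊕ 0f = 06
71 ⊕ a7 = d6
7b ⊕ cc = b7
ce ⊕ 7f = b1
19 ⊕ 22 = 3b
ea ⊕ b1 = 5b
77 ⊕ 7c = 0b
57 ⊕ 21 = 76

ca682b06d6b7b13b5b0b76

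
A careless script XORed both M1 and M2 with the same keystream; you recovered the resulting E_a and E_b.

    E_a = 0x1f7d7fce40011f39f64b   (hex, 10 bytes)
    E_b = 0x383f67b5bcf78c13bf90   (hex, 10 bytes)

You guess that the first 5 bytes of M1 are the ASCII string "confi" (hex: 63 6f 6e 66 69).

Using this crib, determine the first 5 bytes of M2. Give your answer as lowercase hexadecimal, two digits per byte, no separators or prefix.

First, E_a ⊕ E_b = (M1 ⊕ K) ⊕ (M2 ⊕ K) = M1 ⊕ M2, so the key drops out. Then M2 = (M1 ⊕ M2) ⊕ M1 over the first 5 bytes.
byte 0: (1f XOR 38) XOR 63 = 27 XOR 63 = 44
byte 1: (7d XOR 3f) XOR 6f = 42 XOR 6f = 2d
byte 2: (7f XOR 67) XOR 6e = 18 XOR 6e = 76
byte 3: (ce XOR b5) XOR 66 = 7b XOR 66 = 1d
byte 4: (40 XOR bc) XOR 69 = fc XOR 69 = 95

442d761d95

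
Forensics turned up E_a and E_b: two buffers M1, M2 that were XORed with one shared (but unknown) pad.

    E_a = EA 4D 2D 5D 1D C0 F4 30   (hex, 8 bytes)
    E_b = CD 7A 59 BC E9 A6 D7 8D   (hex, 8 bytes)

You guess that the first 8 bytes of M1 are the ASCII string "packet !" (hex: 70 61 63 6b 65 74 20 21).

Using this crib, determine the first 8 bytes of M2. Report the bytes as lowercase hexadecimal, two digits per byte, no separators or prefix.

5756178a9112039c

First, E_a ⊕ E_b = (M1 ⊕ K) ⊕ (M2 ⊕ K) = M1 ⊕ M2, so the key drops out. Then M2 = (M1 ⊕ M2) ⊕ M1 over the first 8 bytes.
byte 0: (ea xor cd) xor 70 = 27 xor 70 = 57
byte 1: (4d xor 7a) xor 61 = 37 xor 61 = 56
byte 2: (2d xor 59) xor 63 = 74 xor 63 = 17
byte 3: (5d xor bc) xor 6b = e1 xor 6b = 8a
byte 4: (1d xor e9) xor 65 = f4 xor 65 = 91
byte 5: (c0 xor a6) xor 74 = 66 xor 74 = 12
byte 6: (f4 xor d7) xor 20 = 23 xor 20 = 03
byte 7: (30 xor 8d) xor 21 = bd xor 21 = 9c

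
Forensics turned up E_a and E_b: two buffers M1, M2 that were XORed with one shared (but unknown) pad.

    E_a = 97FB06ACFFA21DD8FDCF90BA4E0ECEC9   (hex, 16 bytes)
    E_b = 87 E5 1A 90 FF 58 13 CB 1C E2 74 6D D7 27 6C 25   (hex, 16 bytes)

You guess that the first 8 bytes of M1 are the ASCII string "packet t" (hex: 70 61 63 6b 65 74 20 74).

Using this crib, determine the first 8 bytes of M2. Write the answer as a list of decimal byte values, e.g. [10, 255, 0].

First, E_a ⊕ E_b = (M1 ⊕ K) ⊕ (M2 ⊕ K) = M1 ⊕ M2, so the key drops out. Then M2 = (M1 ⊕ M2) ⊕ M1 over the first 8 bytes.
byte 0: (97 ⊕ 87) ⊕ 70 = 10 ⊕ 70 = 60
byte 1: (fb ⊕ e5) ⊕ 61 = 1e ⊕ 61 = 7f
byte 2: (06 ⊕ 1a) ⊕ 63 = 1c ⊕ 63 = 7f
byte 3: (ac ⊕ 90) ⊕ 6b = 3c ⊕ 6b = 57
byte 4: (ff ⊕ ff) ⊕ 65 = 00 ⊕ 65 = 65
byte 5: (a2 ⊕ 58) ⊕ 74 = fa ⊕ 74 = 8e
byte 6: (1d ⊕ 13) ⊕ 20 = 0e ⊕ 20 = 2e
byte 7: (d8 ⊕ cb) ⊕ 74 = 13 ⊕ 74 = 67

[96, 127, 127, 87, 101, 142, 46, 103]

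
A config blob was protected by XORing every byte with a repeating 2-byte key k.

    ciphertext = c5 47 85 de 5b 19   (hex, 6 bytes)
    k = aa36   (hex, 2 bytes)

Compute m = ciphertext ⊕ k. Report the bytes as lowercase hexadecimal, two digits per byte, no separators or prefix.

6f712fe8f12f

The 2-byte key repeats, so the effective keystream is aa 36 aa 36 aa 36.
byte 0: 11000101 xor 10101010 = 01101111
byte 1: 01000111 xor 00110110 = 01110001
byte 2: 10000101 xor 10101010 = 00101111
byte 3: 11011110 xor 00110110 = 11101000
byte 4: 01011011 xor 10101010 = 11110001
byte 5: 00011001 xor 00110110 = 00101111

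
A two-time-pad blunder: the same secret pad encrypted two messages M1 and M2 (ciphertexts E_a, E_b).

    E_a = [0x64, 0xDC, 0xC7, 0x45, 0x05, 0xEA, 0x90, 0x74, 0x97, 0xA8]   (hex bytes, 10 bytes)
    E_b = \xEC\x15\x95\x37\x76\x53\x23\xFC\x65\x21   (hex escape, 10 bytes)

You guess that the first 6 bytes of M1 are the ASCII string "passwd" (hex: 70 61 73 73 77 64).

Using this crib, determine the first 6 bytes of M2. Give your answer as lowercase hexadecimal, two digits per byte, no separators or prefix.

f8a8210104dd

First, E_a ⊕ E_b = (M1 ⊕ K) ⊕ (M2 ⊕ K) = M1 ⊕ M2, so the key drops out. Then M2 = (M1 ⊕ M2) ⊕ M1 over the first 6 bytes.
byte 0: (64 ^ ec) ^ 70 = 88 ^ 70 = f8
byte 1: (dc ^ 15) ^ 61 = c9 ^ 61 = a8
byte 2: (c7 ^ 95) ^ 73 = 52 ^ 73 = 21
byte 3: (45 ^ 37) ^ 73 = 72 ^ 73 = 01
byte 4: (05 ^ 76) ^ 77 = 73 ^ 77 = 04
byte 5: (ea ^ 53) ^ 64 = b9 ^ 64 = dd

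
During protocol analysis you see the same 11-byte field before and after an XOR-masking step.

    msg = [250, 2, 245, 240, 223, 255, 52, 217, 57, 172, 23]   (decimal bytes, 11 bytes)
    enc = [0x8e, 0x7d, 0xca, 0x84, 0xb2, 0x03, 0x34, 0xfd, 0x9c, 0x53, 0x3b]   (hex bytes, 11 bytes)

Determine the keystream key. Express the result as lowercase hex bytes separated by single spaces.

Since enc = msg ⊕ key, XORing both sides with msg gives key = msg ⊕ enc.
byte 0: 250 ^ 142 = 116
byte 1:   2 ^ 125 = 127
byte 2: 245 ^ 202 =  63
byte 3: 240 ^ 132 = 116
byte 4: 223 ^ 178 = 109
byte 5: 255 ^   3 = 252
byte 6:  52 ^  52 =   0
byte 7: 217 ^ 253 =  36
byte 8:  57 ^ 156 = 165
byte 9: 172 ^  83 = 255
byte 10:  23 ^  59 =  44

74 7f 3f 74 6d fc 00 24 a5 ff 2c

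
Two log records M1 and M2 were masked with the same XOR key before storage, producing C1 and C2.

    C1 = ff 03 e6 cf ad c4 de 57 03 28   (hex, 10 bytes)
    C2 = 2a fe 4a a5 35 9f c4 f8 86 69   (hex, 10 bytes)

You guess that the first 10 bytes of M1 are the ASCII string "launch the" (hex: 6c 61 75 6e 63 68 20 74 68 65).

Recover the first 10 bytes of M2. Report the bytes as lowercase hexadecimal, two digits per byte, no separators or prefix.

b99cd904fb333adbed24

First, C1 ⊕ C2 = (M1 ⊕ K) ⊕ (M2 ⊕ K) = M1 ⊕ M2, so the key drops out. Then M2 = (M1 ⊕ M2) ⊕ M1 over the first 10 bytes.
byte 0: (ff XOR 2a) XOR 6c = d5 XOR 6c = b9
byte 1: (03 XOR fe) XOR 61 = fd XOR 61 = 9c
byte 2: (e6 XOR 4a) XOR 75 = ac XOR 75 = d9
byte 3: (cf XOR a5) XOR 6e = 6a XOR 6e = 04
byte 4: (ad XOR 35) XOR 63 = 98 XOR 63 = fb
byte 5: (c4 XOR 9f) XOR 68 = 5b XOR 68 = 33
byte 6: (de XOR c4) XOR 20 = 1a XOR 20 = 3a
byte 7: (57 XOR f8) XOR 74 = af XOR 74 = db
byte 8: (03 XOR 86) XOR 68 = 85 XOR 68 = ed
byte 9: (28 XOR 69) XOR 65 = 41 XOR 65 = 24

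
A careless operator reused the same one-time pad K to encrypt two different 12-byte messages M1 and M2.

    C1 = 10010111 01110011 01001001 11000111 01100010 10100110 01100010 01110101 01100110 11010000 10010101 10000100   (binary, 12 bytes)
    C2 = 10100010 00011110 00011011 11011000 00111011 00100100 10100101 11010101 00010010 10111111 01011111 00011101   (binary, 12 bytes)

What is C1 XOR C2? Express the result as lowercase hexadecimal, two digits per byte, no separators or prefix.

356d521f5982c7a0746fca99

C1 ⊕ C2 = (M1 ⊕ K) ⊕ (M2 ⊕ K) = M1 ⊕ M2 — the shared key cancels under XOR.
97 ⊕ a2 = 35
73 ⊕ 1e = 6d
49 ⊕ 1b = 52
c7 ⊕ d8 = 1f
62 ⊕ 3b = 59
a6 ⊕ 24 = 82
62 ⊕ a5 = c7
75 ⊕ d5 = a0
66 ⊕ 12 = 74
d0 ⊕ bf = 6f
95 ⊕ 5f = ca
84 ⊕ 1d = 99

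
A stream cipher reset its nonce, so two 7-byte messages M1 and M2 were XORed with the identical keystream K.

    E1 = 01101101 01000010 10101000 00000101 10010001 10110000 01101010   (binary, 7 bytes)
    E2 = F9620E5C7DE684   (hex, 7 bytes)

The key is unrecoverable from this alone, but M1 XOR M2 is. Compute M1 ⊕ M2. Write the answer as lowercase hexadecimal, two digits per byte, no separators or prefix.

9420a659ec56ee

E1 ⊕ E2 = (M1 ⊕ K) ⊕ (M2 ⊕ K) = M1 ⊕ M2 — the shared key cancels under XOR.
byte 0: 6d ^ f9 = 94
byte 1: 42 ^ 62 = 20
byte 2: a8 ^ 0e = a6
byte 3: 05 ^ 5c = 59
byte 4: 91 ^ 7d = ec
byte 5: b0 ^ e6 = 56
byte 6: 6a ^ 84 = ee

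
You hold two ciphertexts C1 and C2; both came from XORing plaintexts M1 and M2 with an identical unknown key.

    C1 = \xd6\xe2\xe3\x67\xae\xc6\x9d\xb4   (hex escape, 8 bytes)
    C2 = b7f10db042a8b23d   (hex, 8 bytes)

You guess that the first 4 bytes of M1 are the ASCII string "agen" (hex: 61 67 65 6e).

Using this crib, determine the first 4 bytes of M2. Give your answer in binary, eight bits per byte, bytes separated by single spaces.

First, C1 ⊕ C2 = (M1 ⊕ K) ⊕ (M2 ⊕ K) = M1 ⊕ M2, so the key drops out. Then M2 = (M1 ⊕ M2) ⊕ M1 over the first 4 bytes.
byte 0: (d6 ⊕ b7) ⊕ 61 = 61 ⊕ 61 = 00
byte 1: (e2 ⊕ f1) ⊕ 67 = 13 ⊕ 67 = 74
byte 2: (e3 ⊕ 0d) ⊕ 65 = ee ⊕ 65 = 8b
byte 3: (67 ⊕ b0) ⊕ 6e = d7 ⊕ 6e = b9

00000000 01110100 10001011 10111001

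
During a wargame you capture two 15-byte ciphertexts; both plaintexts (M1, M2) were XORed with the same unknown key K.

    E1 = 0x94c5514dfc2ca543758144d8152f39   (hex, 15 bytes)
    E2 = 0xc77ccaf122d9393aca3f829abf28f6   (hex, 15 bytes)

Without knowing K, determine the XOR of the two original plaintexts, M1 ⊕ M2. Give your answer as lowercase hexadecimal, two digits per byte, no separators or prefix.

53b99bbcdef59c79bfbec642aa07cf

E1 ⊕ E2 = (M1 ⊕ K) ⊕ (M2 ⊕ K) = M1 ⊕ M2 — the shared key cancels under XOR.
byte 0: 94 xor c7 = 53
byte 1: c5 xor 7c = b9
byte 2: 51 xor ca = 9b
byte 3: 4d xor f1 = bc
byte 4: fc xor 22 = de
byte 5: 2c xor d9 = f5
byte 6: a5 xor 39 = 9c
byte 7: 43 xor 3a = 79
byte 8: 75 xor ca = bf
byte 9: 81 xor 3f = be
byte 10: 44 xor 82 = c6
byte 11: d8 xor 9a = 42
byte 12: 15 xor bf = aa
byte 13: 2f xor 28 = 07
byte 14: 39 xor f6 = cf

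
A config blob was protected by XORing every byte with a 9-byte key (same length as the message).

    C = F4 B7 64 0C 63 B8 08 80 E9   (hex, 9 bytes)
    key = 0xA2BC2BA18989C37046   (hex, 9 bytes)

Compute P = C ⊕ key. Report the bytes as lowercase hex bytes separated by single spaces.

56 0b 4f ad ea 31 cb f0 af

byte 0: f4 ⊕ a2 = 56
byte 1: b7 ⊕ bc = 0b
byte 2: 64 ⊕ 2b = 4f
byte 3: 0c ⊕ a1 = ad
byte 4: 63 ⊕ 89 = ea
byte 5: b8 ⊕ 89 = 31
byte 6: 08 ⊕ c3 = cb
byte 7: 80 ⊕ 70 = f0
byte 8: e9 ⊕ 46 = af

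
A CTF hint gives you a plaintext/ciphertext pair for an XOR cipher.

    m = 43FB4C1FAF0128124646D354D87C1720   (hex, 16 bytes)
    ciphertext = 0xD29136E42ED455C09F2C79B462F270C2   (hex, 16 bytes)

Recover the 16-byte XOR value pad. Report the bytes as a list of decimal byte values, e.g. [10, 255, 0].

[145, 106, 122, 251, 129, 213, 125, 210, 217, 106, 170, 224, 186, 142, 103, 226]

Since ciphertext = m ⊕ pad, XORing both sides with m gives pad = m ⊕ ciphertext.
43 ^ d2 = 91
fb ^ 91 = 6a
4c ^ 36 = 7a
1f ^ e4 = fb
af ^ 2e = 81
01 ^ d4 = d5
28 ^ 55 = 7d
12 ^ c0 = d2
46 ^ 9f = d9
46 ^ 2c = 6a
d3 ^ 79 = aa
54 ^ b4 = e0
d8 ^ 62 = ba
7c ^ f2 = 8e
17 ^ 70 = 67
20 ^ c2 = e2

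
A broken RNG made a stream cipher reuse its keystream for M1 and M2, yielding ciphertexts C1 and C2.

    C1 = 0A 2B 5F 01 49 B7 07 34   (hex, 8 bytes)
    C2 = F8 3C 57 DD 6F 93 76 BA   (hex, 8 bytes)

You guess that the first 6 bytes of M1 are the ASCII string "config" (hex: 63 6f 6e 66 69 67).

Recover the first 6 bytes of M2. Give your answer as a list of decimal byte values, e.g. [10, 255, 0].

[145, 120, 102, 186, 79, 67]

First, C1 ⊕ C2 = (M1 ⊕ K) ⊕ (M2 ⊕ K) = M1 ⊕ M2, so the key drops out. Then M2 = (M1 ⊕ M2) ⊕ M1 over the first 6 bytes.
byte 0: (0a ⊕ f8) ⊕ 63 = f2 ⊕ 63 = 91
byte 1: (2b ⊕ 3c) ⊕ 6f = 17 ⊕ 6f = 78
byte 2: (5f ⊕ 57) ⊕ 6e = 08 ⊕ 6e = 66
byte 3: (01 ⊕ dd) ⊕ 66 = dc ⊕ 66 = ba
byte 4: (49 ⊕ 6f) ⊕ 69 = 26 ⊕ 69 = 4f
byte 5: (b7 ⊕ 93) ⊕ 67 = 24 ⊕ 67 = 43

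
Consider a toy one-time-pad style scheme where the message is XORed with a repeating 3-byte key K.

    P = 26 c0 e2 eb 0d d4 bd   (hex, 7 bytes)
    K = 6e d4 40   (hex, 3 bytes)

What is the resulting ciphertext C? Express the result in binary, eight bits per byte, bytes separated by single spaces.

01001000 00010100 10100010 10000101 11011001 10010100 11010011

The 3-byte key repeats, so the effective keystream is 6e d4 40 6e d4 40 6e.
byte 0:  38 xor 110 =  72
byte 1: 192 xor 212 =  20
byte 2: 226 xor  64 = 162
byte 3: 235 xor 110 = 133
byte 4:  13 xor 212 = 217
byte 5: 212 xor  64 = 148
byte 6: 189 xor 110 = 211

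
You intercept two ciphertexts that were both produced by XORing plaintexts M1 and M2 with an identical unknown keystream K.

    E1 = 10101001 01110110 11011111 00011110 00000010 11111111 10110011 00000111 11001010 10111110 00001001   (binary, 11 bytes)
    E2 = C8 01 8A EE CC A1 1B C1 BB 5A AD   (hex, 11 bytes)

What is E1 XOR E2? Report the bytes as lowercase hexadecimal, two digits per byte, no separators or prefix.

E1 ⊕ E2 = (M1 ⊕ K) ⊕ (M2 ⊕ K) = M1 ⊕ M2 — the shared key cancels under XOR.
169 ⊕ 200 =  97
118 ⊕   1 = 119
223 ⊕ 138 =  85
 30 ⊕ 238 = 240
  2 ⊕ 204 = 206
255 ⊕ 161 =  94
179 ⊕  27 = 168
  7 ⊕ 193 = 198
202 ⊕ 187 = 113
190 ⊕  90 = 228
  9 ⊕ 173 = 164

617755f0ce5ea8c671e4a4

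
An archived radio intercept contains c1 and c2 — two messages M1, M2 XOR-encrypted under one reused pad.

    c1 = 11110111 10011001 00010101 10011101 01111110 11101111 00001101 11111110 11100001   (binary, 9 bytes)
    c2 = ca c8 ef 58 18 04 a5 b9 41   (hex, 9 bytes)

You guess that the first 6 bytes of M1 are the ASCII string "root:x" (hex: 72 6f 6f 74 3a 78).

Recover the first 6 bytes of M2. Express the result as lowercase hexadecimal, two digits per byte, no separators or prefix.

First, c1 ⊕ c2 = (M1 ⊕ K) ⊕ (M2 ⊕ K) = M1 ⊕ M2, so the key drops out. Then M2 = (M1 ⊕ M2) ⊕ M1 over the first 6 bytes.
byte 0: (f7 ⊕ ca) ⊕ 72 = 3d ⊕ 72 = 4f
byte 1: (99 ⊕ c8) ⊕ 6f = 51 ⊕ 6f = 3e
byte 2: (15 ⊕ ef) ⊕ 6f = fa ⊕ 6f = 95
byte 3: (9d ⊕ 58) ⊕ 74 = c5 ⊕ 74 = b1
byte 4: (7e ⊕ 18) ⊕ 3a = 66 ⊕ 3a = 5c
byte 5: (ef ⊕ 04) ⊕ 78 = eb ⊕ 78 = 93

4f3e95b15c93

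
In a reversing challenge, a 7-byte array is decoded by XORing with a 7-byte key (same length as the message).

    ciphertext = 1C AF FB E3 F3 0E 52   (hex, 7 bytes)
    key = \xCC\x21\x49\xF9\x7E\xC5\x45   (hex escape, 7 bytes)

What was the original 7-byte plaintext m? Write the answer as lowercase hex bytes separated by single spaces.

d0 8e b2 1a 8d cb 17

XOR is its own inverse, so applying the key byte-wise gives the result directly.
1c ⊕ cc = d0
af ⊕ 21 = 8e
fb ⊕ 49 = b2
e3 ⊕ f9 = 1a
f3 ⊕ 7e = 8d
0e ⊕ c5 = cb
52 ⊕ 45 = 17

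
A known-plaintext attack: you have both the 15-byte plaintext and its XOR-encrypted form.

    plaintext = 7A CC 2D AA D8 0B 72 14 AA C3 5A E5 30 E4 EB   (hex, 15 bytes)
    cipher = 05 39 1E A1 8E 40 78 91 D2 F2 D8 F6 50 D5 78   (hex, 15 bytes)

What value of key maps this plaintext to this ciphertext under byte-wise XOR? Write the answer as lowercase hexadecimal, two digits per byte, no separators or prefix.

7ff5330b564b0a8578318213603193

Since cipher = plaintext ⊕ key, XORing both sides with plaintext gives key = plaintext ⊕ cipher.
byte 0: 7a xor 05 = 7f
byte 1: cc xor 39 = f5
byte 2: 2d xor 1e = 33
byte 3: aa xor a1 = 0b
byte 4: d8 xor 8e = 56
byte 5: 0b xor 40 = 4b
byte 6: 72 xor 78 = 0a
byte 7: 14 xor 91 = 85
byte 8: aa xor d2 = 78
byte 9: c3 xor f2 = 31
byte 10: 5a xor d8 = 82
byte 11: e5 xor f6 = 13
byte 12: 30 xor 50 = 60
byte 13: e4 xor d5 = 31
byte 14: eb xor 78 = 93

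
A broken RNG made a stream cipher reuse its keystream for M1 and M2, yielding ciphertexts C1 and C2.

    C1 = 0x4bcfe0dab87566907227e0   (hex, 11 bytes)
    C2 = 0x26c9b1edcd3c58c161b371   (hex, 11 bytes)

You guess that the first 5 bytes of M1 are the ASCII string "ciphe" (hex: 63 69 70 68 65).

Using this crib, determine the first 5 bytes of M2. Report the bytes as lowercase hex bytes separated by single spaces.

First, C1 ⊕ C2 = (M1 ⊕ K) ⊕ (M2 ⊕ K) = M1 ⊕ M2, so the key drops out. Then M2 = (M1 ⊕ M2) ⊕ M1 over the first 5 bytes.
byte 0: (4b XOR 26) XOR 63 = 6d XOR 63 = 0e
byte 1: (cf XOR c9) XOR 69 = 06 XOR 69 = 6f
byte 2: (e0 XOR b1) XOR 70 = 51 XOR 70 = 21
byte 3: (da XOR ed) XOR 68 = 37 XOR 68 = 5f
byte 4: (b8 XOR cd) XOR 65 = 75 XOR 65 = 10

0e 6f 21 5f 10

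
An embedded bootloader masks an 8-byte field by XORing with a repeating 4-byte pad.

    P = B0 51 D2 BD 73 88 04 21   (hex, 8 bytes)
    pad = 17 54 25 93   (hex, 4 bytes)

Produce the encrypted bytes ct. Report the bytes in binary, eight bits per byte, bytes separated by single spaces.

10100111 00000101 11110111 00101110 01100100 11011100 00100001 10110010

The 4-byte key repeats, so the effective keystream is 17 54 25 93 17 54 25 93.
byte 0: 10110000 ^ 00010111 = 10100111
byte 1: 01010001 ^ 01010100 = 00000101
byte 2: 11010010 ^ 00100101 = 11110111
byte 3: 10111101 ^ 10010011 = 00101110
byte 4: 01110011 ^ 00010111 = 01100100
byte 5: 10001000 ^ 01010100 = 11011100
byte 6: 00000100 ^ 00100101 = 00100001
byte 7: 00100001 ^ 10010011 = 10110010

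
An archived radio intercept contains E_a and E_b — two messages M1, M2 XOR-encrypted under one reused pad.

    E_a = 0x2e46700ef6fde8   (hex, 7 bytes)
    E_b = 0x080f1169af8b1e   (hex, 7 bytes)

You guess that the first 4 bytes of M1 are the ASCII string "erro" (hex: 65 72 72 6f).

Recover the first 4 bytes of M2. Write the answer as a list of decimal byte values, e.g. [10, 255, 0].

First, E_a ⊕ E_b = (M1 ⊕ K) ⊕ (M2 ⊕ K) = M1 ⊕ M2, so the key drops out. Then M2 = (M1 ⊕ M2) ⊕ M1 over the first 4 bytes.
byte 0: (2e ^ 08) ^ 65 = 26 ^ 65 = 43
byte 1: (46 ^ 0f) ^ 72 = 49 ^ 72 = 3b
byte 2: (70 ^ 11) ^ 72 = 61 ^ 72 = 13
byte 3: (0e ^ 69) ^ 6f = 67 ^ 6f = 08

[67, 59, 19, 8]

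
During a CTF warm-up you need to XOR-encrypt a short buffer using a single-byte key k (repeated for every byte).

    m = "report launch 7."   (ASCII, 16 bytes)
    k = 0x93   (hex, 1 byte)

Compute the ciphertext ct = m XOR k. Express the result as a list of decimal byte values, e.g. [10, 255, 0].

The 1-byte key repeats, so the effective keystream is 93 93 93 93 93 93 93 93 93 93 93 93 93 93 93 93.
byte 0: 72 ⊕ 93 = e1
byte 1: 65 ⊕ 93 = f6
byte 2: 70 ⊕ 93 = e3
byte 3: 6f ⊕ 93 = fc
byte 4: 72 ⊕ 93 = e1
byte 5: 74 ⊕ 93 = e7
byte 6: 20 ⊕ 93 = b3
byte 7: 6c ⊕ 93 = ff
byte 8: 61 ⊕ 93 = f2
byte 9: 75 ⊕ 93 = e6
byte 10: 6e ⊕ 93 = fd
byte 11: 63 ⊕ 93 = f0
byte 12: 68 ⊕ 93 = fb
byte 13: 20 ⊕ 93 = b3
byte 14: 37 ⊕ 93 = a4
byte 15: 2e ⊕ 93 = bd

[225, 246, 227, 252, 225, 231, 179, 255, 242, 230, 253, 240, 251, 179, 164, 189]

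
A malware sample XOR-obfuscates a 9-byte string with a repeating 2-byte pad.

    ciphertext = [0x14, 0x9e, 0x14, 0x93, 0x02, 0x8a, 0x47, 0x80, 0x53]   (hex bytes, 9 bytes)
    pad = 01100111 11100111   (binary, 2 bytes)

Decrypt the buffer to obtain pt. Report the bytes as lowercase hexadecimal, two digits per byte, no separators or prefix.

73797374656d206734

The 2-byte key repeats, so the effective keystream is 67 e7 67 e7 67 e7 67 e7 67.
byte 0:  20 ^ 103 = 115
byte 1: 158 ^ 231 = 121
byte 2:  20 ^ 103 = 115
byte 3: 147 ^ 231 = 116
byte 4:   2 ^ 103 = 101
byte 5: 138 ^ 231 = 109
byte 6:  71 ^ 103 =  32
byte 7: 128 ^ 231 = 103
byte 8:  83 ^ 103 =  52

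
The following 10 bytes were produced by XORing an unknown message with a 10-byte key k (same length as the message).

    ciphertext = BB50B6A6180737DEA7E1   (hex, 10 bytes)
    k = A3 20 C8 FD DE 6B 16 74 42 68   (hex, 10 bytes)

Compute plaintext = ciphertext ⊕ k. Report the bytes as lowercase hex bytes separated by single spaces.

XOR is its own inverse, so applying the key byte-wise gives the result directly.
bb ⊕ a3 = 18
50 ⊕ 20 = 70
b6 ⊕ c8 = 7e
a6 ⊕ fd = 5b
18 ⊕ de = c6
07 ⊕ 6b = 6c
37 ⊕ 16 = 21
de ⊕ 74 = aa
a7 ⊕ 42 = e5
e1 ⊕ 68 = 89

18 70 7e 5b c6 6c 21 aa e5 89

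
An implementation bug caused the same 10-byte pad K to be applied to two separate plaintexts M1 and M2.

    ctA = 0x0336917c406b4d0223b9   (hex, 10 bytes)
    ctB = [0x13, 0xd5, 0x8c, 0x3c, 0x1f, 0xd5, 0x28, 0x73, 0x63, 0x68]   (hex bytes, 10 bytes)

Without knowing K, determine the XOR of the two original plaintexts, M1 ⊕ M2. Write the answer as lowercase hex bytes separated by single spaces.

ctA ⊕ ctB = (M1 ⊕ K) ⊕ (M2 ⊕ K) = M1 ⊕ M2 — the shared key cancels under XOR.
03 XOR 13 = 10
36 XOR d5 = e3
91 XOR 8c = 1d
7c XOR 3c = 40
40 XOR 1f = 5f
6b XOR d5 = be
4d XOR 28 = 65
02 XOR 73 = 71
23 XOR 63 = 40
b9 XOR 68 = d1

10 e3 1d 40 5f be 65 71 40 d1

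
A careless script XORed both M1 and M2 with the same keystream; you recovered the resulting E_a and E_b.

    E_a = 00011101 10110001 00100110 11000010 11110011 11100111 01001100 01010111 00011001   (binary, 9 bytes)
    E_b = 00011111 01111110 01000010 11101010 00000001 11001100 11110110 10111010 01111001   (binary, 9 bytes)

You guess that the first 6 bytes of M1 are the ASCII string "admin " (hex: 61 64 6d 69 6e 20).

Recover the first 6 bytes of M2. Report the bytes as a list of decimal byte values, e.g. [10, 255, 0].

[99, 171, 9, 65, 156, 11]

First, E_a ⊕ E_b = (M1 ⊕ K) ⊕ (M2 ⊕ K) = M1 ⊕ M2, so the key drops out. Then M2 = (M1 ⊕ M2) ⊕ M1 over the first 6 bytes.
byte 0: (1d XOR 1f) XOR 61 = 02 XOR 61 = 63
byte 1: (b1 XOR 7e) XOR 64 = cf XOR 64 = ab
byte 2: (26 XOR 42) XOR 6d = 64 XOR 6d = 09
byte 3: (c2 XOR ea) XOR 69 = 28 XOR 69 = 41
byte 4: (f3 XOR 01) XOR 6e = f2 XOR 6e = 9c
byte 5: (e7 XOR cc) XOR 20 = 2b XOR 20 = 0b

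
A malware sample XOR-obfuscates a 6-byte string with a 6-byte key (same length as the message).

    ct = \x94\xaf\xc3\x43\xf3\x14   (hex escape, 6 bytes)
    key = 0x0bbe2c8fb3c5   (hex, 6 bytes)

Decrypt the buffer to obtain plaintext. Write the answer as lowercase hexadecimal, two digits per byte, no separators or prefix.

94 XOR 0b = 9f
af XOR be = 11
c3 XOR 2c = ef
43 XOR 8f = cc
f3 XOR b3 = 40
14 XOR c5 = d1

9f11efcc40d1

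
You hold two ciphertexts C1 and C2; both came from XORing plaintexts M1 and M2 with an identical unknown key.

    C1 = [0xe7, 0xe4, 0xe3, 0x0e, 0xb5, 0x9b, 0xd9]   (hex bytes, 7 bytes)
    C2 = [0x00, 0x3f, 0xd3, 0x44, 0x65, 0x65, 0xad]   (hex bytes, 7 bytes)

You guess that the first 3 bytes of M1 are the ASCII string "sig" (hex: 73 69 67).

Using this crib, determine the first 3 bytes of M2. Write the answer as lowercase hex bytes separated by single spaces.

First, C1 ⊕ C2 = (M1 ⊕ K) ⊕ (M2 ⊕ K) = M1 ⊕ M2, so the key drops out. Then M2 = (M1 ⊕ M2) ⊕ M1 over the first 3 bytes.
byte 0: (e7 xor 00) xor 73 = e7 xor 73 = 94
byte 1: (e4 xor 3f) xor 69 = db xor 69 = b2
byte 2: (e3 xor d3) xor 67 = 30 xor 67 = 57

94 b2 57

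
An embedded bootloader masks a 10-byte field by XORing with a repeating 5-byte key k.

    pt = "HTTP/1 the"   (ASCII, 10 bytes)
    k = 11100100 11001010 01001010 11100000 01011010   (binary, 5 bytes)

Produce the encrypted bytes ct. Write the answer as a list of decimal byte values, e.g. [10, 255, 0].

[172, 158, 30, 176, 117, 213, 234, 62, 136, 63]

The 5-byte key repeats, so the effective keystream is e4 ca 4a e0 5a e4 ca 4a e0 5a.
byte 0: 48 ^ e4 = ac
byte 1: 54 ^ ca = 9e
byte 2: 54 ^ 4a = 1e
byte 3: 50 ^ e0 = b0
byte 4: 2f ^ 5a = 75
byte 5: 31 ^ e4 = d5
byte 6: 20 ^ ca = ea
byte 7: 74 ^ 4a = 3e
byte 8: 68 ^ e0 = 88
byte 9: 65 ^ 5a = 3f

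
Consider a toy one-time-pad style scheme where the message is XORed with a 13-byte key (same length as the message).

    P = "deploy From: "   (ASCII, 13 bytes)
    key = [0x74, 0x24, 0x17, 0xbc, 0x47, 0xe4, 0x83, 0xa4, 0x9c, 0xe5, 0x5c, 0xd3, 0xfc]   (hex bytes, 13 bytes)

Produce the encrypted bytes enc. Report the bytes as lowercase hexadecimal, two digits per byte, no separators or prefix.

104167d0289da3e2ee8a31e9dc

XOR is its own inverse, so applying the key byte-wise gives the result directly.
64 ⊕ 74 = 10
65 ⊕ 24 = 41
70 ⊕ 17 = 67
6c ⊕ bc = d0
6f ⊕ 47 = 28
79 ⊕ e4 = 9d
20 ⊕ 83 = a3
46 ⊕ a4 = e2
72 ⊕ 9c = ee
6f ⊕ e5 = 8a
6d ⊕ 5c = 31
3a ⊕ d3 = e9
20 ⊕ fc = dc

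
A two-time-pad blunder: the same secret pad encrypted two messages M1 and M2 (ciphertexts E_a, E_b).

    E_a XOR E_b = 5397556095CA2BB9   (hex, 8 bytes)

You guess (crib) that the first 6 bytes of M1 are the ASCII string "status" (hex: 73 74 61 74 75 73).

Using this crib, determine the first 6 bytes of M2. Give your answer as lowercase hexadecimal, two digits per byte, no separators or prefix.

Since E_a ⊕ E_b = M1 ⊕ M2, XORing with the guessed M1 bytes yields the corresponding M2 bytes: M2 = (E_a ⊕ E_b) ⊕ M1.
byte 0: 53 XOR 73 = 20
byte 1: 97 XOR 74 = e3
byte 2: 55 XOR 61 = 34
byte 3: 60 XOR 74 = 14
byte 4: 95 XOR 75 = e0
byte 5: ca XOR 73 = b9

20e33414e0b9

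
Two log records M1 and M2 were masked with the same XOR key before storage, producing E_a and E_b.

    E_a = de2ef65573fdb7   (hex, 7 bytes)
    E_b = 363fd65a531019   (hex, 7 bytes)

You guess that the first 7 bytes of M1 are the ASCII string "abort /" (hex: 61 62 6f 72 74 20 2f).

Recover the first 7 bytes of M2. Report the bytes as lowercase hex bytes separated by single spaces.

First, E_a ⊕ E_b = (M1 ⊕ K) ⊕ (M2 ⊕ K) = M1 ⊕ M2, so the key drops out. Then M2 = (M1 ⊕ M2) ⊕ M1 over the first 7 bytes.
byte 0: (de XOR 36) XOR 61 = e8 XOR 61 = 89
byte 1: (2e XOR 3f) XOR 62 = 11 XOR 62 = 73
byte 2: (f6 XOR d6) XOR 6f = 20 XOR 6f = 4f
byte 3: (55 XOR 5a) XOR 72 = 0f XOR 72 = 7d
byte 4: (73 XOR 53) XOR 74 = 20 XOR 74 = 54
byte 5: (fd XOR 10) XOR 20 = ed XOR 20 = cd
byte 6: (b7 XOR 19) XOR 2f = ae XOR 2f = 81

89 73 4f 7d 54 cd 81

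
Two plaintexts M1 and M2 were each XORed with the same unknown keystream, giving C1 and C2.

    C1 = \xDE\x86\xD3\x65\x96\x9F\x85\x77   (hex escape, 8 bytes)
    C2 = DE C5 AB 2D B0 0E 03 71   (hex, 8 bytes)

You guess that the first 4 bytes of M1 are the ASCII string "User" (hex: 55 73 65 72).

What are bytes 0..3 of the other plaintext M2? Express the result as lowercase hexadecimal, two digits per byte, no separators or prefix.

First, C1 ⊕ C2 = (M1 ⊕ K) ⊕ (M2 ⊕ K) = M1 ⊕ M2, so the key drops out. Then M2 = (M1 ⊕ M2) ⊕ M1 over the first 4 bytes.
byte 0: (de ⊕ de) ⊕ 55 = 00 ⊕ 55 = 55
byte 1: (86 ⊕ c5) ⊕ 73 = 43 ⊕ 73 = 30
byte 2: (d3 ⊕ ab) ⊕ 65 = 78 ⊕ 65 = 1d
byte 3: (65 ⊕ 2d) ⊕ 72 = 48 ⊕ 72 = 3a

55301d3a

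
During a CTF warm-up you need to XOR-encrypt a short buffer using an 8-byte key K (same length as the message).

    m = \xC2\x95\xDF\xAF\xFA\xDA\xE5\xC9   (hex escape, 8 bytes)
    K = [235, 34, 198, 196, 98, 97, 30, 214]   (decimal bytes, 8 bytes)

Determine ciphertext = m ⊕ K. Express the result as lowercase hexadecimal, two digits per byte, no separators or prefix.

c2 ^ eb = 29
95 ^ 22 = b7
df ^ c6 = 19
af ^ c4 = 6b
fa ^ 62 = 98
da ^ 61 = bb
e5 ^ 1e = fb
c9 ^ d6 = 1f

29b7196b98bbfb1f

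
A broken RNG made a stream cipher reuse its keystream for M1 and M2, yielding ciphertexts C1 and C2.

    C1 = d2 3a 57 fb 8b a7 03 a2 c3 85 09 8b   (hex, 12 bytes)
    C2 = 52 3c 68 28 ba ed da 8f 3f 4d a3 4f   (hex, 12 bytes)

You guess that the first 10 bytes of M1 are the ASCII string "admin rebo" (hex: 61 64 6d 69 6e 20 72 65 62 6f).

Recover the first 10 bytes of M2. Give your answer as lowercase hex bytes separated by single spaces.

First, C1 ⊕ C2 = (M1 ⊕ K) ⊕ (M2 ⊕ K) = M1 ⊕ M2, so the key drops out. Then M2 = (M1 ⊕ M2) ⊕ M1 over the first 10 bytes.
byte 0: (d2 ⊕ 52) ⊕ 61 = 80 ⊕ 61 = e1
byte 1: (3a ⊕ 3c) ⊕ 64 = 06 ⊕ 64 = 62
byte 2: (57 ⊕ 68) ⊕ 6d = 3f ⊕ 6d = 52
byte 3: (fb ⊕ 28) ⊕ 69 = d3 ⊕ 69 = ba
byte 4: (8b ⊕ ba) ⊕ 6e = 31 ⊕ 6e = 5f
byte 5: (a7 ⊕ ed) ⊕ 20 = 4a ⊕ 20 = 6a
byte 6: (03 ⊕ da) ⊕ 72 = d9 ⊕ 72 = ab
byte 7: (a2 ⊕ 8f) ⊕ 65 = 2d ⊕ 65 = 48
byte 8: (c3 ⊕ 3f) ⊕ 62 = fc ⊕ 62 = 9e
byte 9: (85 ⊕ 4d) ⊕ 6f = c8 ⊕ 6f = a7

e1 62 52 ba 5f 6a ab 48 9e a7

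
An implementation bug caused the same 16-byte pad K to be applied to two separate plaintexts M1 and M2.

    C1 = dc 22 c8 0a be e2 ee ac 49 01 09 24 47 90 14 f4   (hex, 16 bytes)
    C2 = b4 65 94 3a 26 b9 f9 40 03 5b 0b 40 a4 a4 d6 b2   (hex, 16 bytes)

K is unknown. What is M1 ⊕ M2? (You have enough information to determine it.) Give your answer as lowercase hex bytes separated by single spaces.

C1 ⊕ C2 = (M1 ⊕ K) ⊕ (M2 ⊕ K) = M1 ⊕ M2 — the shared key cancels under XOR.
dc xor b4 = 68
22 xor 65 = 47
c8 xor 94 = 5c
0a xor 3a = 30
be xor 26 = 98
e2 xor b9 = 5b
ee xor f9 = 17
ac xor 40 = ec
49 xor 03 = 4a
01 xor 5b = 5a
09 xor 0b = 02
24 xor 40 = 64
47 xor a4 = e3
90 xor a4 = 34
14 xor d6 = c2
f4 xor b2 = 46

68 47 5c 30 98 5b 17 ec 4a 5a 02 64 e3 34 c2 46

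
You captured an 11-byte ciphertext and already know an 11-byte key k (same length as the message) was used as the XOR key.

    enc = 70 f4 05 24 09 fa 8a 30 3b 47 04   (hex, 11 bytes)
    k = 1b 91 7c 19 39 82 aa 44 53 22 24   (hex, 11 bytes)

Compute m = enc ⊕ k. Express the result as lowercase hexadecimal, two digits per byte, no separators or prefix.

6b65793d30782074686520

XOR is its own inverse, so applying the key byte-wise gives the result directly.
70 ⊕ 1b = 6b
f4 ⊕ 91 = 65
05 ⊕ 7c = 79
24 ⊕ 19 = 3d
09 ⊕ 39 = 30
fa ⊕ 82 = 78
8a ⊕ aa = 20
30 ⊕ 44 = 74
3b ⊕ 53 = 68
47 ⊕ 22 = 65
04 ⊕ 24 = 20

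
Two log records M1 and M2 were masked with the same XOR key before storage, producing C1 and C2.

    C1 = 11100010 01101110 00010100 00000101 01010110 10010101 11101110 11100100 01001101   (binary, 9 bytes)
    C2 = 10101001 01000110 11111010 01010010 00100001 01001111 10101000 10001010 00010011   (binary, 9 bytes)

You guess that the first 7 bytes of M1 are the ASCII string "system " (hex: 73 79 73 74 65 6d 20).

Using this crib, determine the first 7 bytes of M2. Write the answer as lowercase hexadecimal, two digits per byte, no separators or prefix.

38519d2312b766

First, C1 ⊕ C2 = (M1 ⊕ K) ⊕ (M2 ⊕ K) = M1 ⊕ M2, so the key drops out. Then M2 = (M1 ⊕ M2) ⊕ M1 over the first 7 bytes.
byte 0: (e2 ⊕ a9) ⊕ 73 = 4b ⊕ 73 = 38
byte 1: (6e ⊕ 46) ⊕ 79 = 28 ⊕ 79 = 51
byte 2: (14 ⊕ fa) ⊕ 73 = ee ⊕ 73 = 9d
byte 3: (05 ⊕ 52) ⊕ 74 = 57 ⊕ 74 = 23
byte 4: (56 ⊕ 21) ⊕ 65 = 77 ⊕ 65 = 12
byte 5: (95 ⊕ 4f) ⊕ 6d = da ⊕ 6d = b7
byte 6: (ee ⊕ a8) ⊕ 20 = 46 ⊕ 20 = 66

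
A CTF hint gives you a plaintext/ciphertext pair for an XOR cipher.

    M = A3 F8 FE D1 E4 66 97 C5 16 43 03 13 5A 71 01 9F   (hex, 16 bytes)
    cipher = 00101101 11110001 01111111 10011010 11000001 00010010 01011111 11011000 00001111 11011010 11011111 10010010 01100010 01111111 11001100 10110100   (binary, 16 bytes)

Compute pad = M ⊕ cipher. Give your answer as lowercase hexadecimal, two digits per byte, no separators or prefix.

Since cipher = M ⊕ pad, XORing both sides with M gives pad = M ⊕ cipher.
a3 XOR 2d = 8e
f8 XOR f1 = 09
fe XOR 7f = 81
d1 XOR 9a = 4b
e4 XOR c1 = 25
66 XOR 12 = 74
97 XOR 5f = c8
c5 XOR d8 = 1d
16 XOR 0f = 19
43 XOR da = 99
03 XOR df = dc
13 XOR 92 = 81
5a XOR 62 = 38
71 XOR 7f = 0e
01 XOR cc = cd
9f XOR b4 = 2b

8e09814b2574c81d1999dc81380ecd2b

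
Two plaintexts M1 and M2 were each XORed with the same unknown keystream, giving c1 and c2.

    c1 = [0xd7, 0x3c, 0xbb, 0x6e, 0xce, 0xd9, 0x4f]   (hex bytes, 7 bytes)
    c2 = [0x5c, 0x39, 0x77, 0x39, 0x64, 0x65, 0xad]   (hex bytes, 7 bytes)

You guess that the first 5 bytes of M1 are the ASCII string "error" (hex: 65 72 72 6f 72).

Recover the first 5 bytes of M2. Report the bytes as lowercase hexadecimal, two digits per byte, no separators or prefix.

First, c1 ⊕ c2 = (M1 ⊕ K) ⊕ (M2 ⊕ K) = M1 ⊕ M2, so the key drops out. Then M2 = (M1 ⊕ M2) ⊕ M1 over the first 5 bytes.
byte 0: (d7 xor 5c) xor 65 = 8b xor 65 = ee
byte 1: (3c xor 39) xor 72 = 05 xor 72 = 77
byte 2: (bb xor 77) xor 72 = cc xor 72 = be
byte 3: (6e xor 39) xor 6f = 57 xor 6f = 38
byte 4: (ce xor 64) xor 72 = aa xor 72 = d8

ee77be38d8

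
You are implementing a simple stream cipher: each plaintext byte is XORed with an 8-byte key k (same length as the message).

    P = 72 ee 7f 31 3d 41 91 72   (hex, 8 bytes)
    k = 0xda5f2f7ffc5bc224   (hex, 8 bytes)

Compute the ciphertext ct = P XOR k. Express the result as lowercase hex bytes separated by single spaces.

a8 b1 50 4e c1 1a 53 56

114 xor 218 = 168
238 xor  95 = 177
127 xor  47 =  80
 49 xor 127 =  78
 61 xor 252 = 193
 65 xor  91 =  26
145 xor 194 =  83
114 xor  36 =  86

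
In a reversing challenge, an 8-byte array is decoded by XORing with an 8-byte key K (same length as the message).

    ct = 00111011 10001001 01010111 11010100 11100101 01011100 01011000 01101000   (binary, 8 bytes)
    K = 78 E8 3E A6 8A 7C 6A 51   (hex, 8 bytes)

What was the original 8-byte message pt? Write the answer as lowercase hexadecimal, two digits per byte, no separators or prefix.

 59 ⊕ 120 =  67
137 ⊕ 232 =  97
 87 ⊕  62 = 105
212 ⊕ 166 = 114
229 ⊕ 138 = 111
 92 ⊕ 124 =  32
 88 ⊕ 106 =  50
104 ⊕  81 =  57

436169726f203239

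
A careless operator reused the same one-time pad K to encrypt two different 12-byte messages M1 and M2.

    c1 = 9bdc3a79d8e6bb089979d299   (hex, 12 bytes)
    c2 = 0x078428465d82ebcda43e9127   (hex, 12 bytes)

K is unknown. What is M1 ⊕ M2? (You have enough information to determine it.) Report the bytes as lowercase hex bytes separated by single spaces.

9c 58 12 3f 85 64 50 c5 3d 47 43 be

c1 ⊕ c2 = (M1 ⊕ K) ⊕ (M2 ⊕ K) = M1 ⊕ M2 — the shared key cancels under XOR.
9b xor 07 = 9c
dc xor 84 = 58
3a xor 28 = 12
79 xor 46 = 3f
d8 xor 5d = 85
e6 xor 82 = 64
bb xor eb = 50
08 xor cd = c5
99 xor a4 = 3d
79 xor 3e = 47
d2 xor 91 = 43
99 xor 27 = be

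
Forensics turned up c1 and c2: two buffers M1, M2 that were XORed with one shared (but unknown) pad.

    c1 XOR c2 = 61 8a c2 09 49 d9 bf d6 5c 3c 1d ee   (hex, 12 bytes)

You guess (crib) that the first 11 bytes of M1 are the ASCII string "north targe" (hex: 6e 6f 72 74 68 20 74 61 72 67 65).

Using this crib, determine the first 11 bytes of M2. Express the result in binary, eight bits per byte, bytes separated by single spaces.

Since c1 ⊕ c2 = M1 ⊕ M2, XORing with the guessed M1 bytes yields the corresponding M2 bytes: M2 = (c1 ⊕ c2) ⊕ M1.
byte 0: 01100001 XOR 01101110 = 00001111
byte 1: 10001010 XOR 01101111 = 11100101
byte 2: 11000010 XOR 01110010 = 10110000
byte 3: 00001001 XOR 01110100 = 01111101
byte 4: 01001001 XOR 01101000 = 00100001
byte 5: 11011001 XOR 00100000 = 11111001
byte 6: 10111111 XOR 01110100 = 11001011
byte 7: 11010110 XOR 01100001 = 10110111
byte 8: 01011100 XOR 01110010 = 00101110
byte 9: 00111100 XOR 01100111 = 01011011
byte 10: 00011101 XOR 01100101 = 01111000

00001111 11100101 10110000 01111101 00100001 11111001 11001011 10110111 00101110 01011011 01111000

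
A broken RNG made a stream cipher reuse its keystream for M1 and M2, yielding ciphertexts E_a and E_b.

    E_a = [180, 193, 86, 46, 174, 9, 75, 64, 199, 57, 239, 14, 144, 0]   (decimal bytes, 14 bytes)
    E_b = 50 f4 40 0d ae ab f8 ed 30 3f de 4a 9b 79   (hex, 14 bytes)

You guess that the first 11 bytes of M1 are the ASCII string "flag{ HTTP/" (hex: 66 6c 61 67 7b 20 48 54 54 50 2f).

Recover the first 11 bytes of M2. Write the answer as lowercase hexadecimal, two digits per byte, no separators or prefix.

825977447b82fbf9a3561e

First, E_a ⊕ E_b = (M1 ⊕ K) ⊕ (M2 ⊕ K) = M1 ⊕ M2, so the key drops out. Then M2 = (M1 ⊕ M2) ⊕ M1 over the first 11 bytes.
byte 0: (b4 ⊕ 50) ⊕ 66 = e4 ⊕ 66 = 82
byte 1: (c1 ⊕ f4) ⊕ 6c = 35 ⊕ 6c = 59
byte 2: (56 ⊕ 40) ⊕ 61 = 16 ⊕ 61 = 77
byte 3: (2e ⊕ 0d) ⊕ 67 = 23 ⊕ 67 = 44
byte 4: (ae ⊕ ae) ⊕ 7b = 00 ⊕ 7b = 7b
byte 5: (09 ⊕ ab) ⊕ 20 = a2 ⊕ 20 = 82
byte 6: (4b ⊕ f8) ⊕ 48 = b3 ⊕ 48 = fb
byte 7: (40 ⊕ ed) ⊕ 54 = ad ⊕ 54 = f9
byte 8: (c7 ⊕ 30) ⊕ 54 = f7 ⊕ 54 = a3
byte 9: (39 ⊕ 3f) ⊕ 50 = 06 ⊕ 50 = 56
byte 10: (ef ⊕ de) ⊕ 2f = 31 ⊕ 2f = 1e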